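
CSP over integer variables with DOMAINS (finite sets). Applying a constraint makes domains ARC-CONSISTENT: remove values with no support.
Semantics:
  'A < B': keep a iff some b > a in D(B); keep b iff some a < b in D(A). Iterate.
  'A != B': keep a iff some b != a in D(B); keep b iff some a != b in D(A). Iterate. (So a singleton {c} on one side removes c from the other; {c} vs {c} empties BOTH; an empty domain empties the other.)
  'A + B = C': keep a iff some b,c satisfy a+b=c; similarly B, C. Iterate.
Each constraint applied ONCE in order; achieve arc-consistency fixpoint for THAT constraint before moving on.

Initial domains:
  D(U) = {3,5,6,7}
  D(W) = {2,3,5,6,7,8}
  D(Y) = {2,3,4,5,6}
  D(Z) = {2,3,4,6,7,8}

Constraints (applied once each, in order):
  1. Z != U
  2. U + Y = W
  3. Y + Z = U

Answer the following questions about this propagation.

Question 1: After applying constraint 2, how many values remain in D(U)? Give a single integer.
Answer: 3

Derivation:
Constraint 1 (Z != U) on D(Z)={2,3,4,6,7,8} D(U)={3,5,6,7}: no change
Constraint 2 (U + Y = W) on D(U)={3,5,6,7} D(Y)={2,3,4,5,6} D(W)={2,3,5,6,7,8}: U {3,5,6,7}->{3,5,6}; Y {2,3,4,5,6}->{2,3,4,5}; W {2,3,5,6,7,8}->{5,6,7,8}
So after constraint 2: D(U)={3,5,6}, size = 3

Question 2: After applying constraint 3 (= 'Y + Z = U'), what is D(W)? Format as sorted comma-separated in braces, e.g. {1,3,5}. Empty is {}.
Constraint 1 (Z != U) on D(Z)={2,3,4,6,7,8} D(U)={3,5,6,7}: no change
Constraint 2 (U + Y = W) on D(U)={3,5,6,7} D(Y)={2,3,4,5,6} D(W)={2,3,5,6,7,8}: U {3,5,6,7}->{3,5,6}; Y {2,3,4,5,6}->{2,3,4,5}; W {2,3,5,6,7,8}->{5,6,7,8}
Constraint 3 (Y + Z = U) on D(Y)={2,3,4,5} D(Z)={2,3,4,6,7,8} D(U)={3,5,6}: Y {2,3,4,5}->{2,3,4}; Z {2,3,4,6,7,8}->{2,3,4}; U {3,5,6}->{5,6}
So after constraint 3: D(W) = {5,6,7,8}

Answer: {5,6,7,8}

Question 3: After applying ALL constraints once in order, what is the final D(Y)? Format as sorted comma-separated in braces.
Answer: {2,3,4}

Derivation:
Constraint 1 (Z != U) on D(Z)={2,3,4,6,7,8} D(U)={3,5,6,7}: no change
Constraint 2 (U + Y = W) on D(U)={3,5,6,7} D(Y)={2,3,4,5,6} D(W)={2,3,5,6,7,8}: U {3,5,6,7}->{3,5,6}; Y {2,3,4,5,6}->{2,3,4,5}; W {2,3,5,6,7,8}->{5,6,7,8}
Constraint 3 (Y + Z = U) on D(Y)={2,3,4,5} D(Z)={2,3,4,6,7,8} D(U)={3,5,6}: Y {2,3,4,5}->{2,3,4}; Z {2,3,4,6,7,8}->{2,3,4}; U {3,5,6}->{5,6}
So after all 3 constraints: D(Y) = {2,3,4}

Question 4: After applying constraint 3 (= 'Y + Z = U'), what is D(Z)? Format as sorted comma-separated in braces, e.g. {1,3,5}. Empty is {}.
Constraint 1 (Z != U) on D(Z)={2,3,4,6,7,8} D(U)={3,5,6,7}: no change
Constraint 2 (U + Y = W) on D(U)={3,5,6,7} D(Y)={2,3,4,5,6} D(W)={2,3,5,6,7,8}: U {3,5,6,7}->{3,5,6}; Y {2,3,4,5,6}->{2,3,4,5}; W {2,3,5,6,7,8}->{5,6,7,8}
Constraint 3 (Y + Z = U) on D(Y)={2,3,4,5} D(Z)={2,3,4,6,7,8} D(U)={3,5,6}: Y {2,3,4,5}->{2,3,4}; Z {2,3,4,6,7,8}->{2,3,4}; U {3,5,6}->{5,6}
So after constraint 3: D(Z) = {2,3,4}

Answer: {2,3,4}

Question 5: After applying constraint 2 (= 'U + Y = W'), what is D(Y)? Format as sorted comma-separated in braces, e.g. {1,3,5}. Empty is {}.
Answer: {2,3,4,5}

Derivation:
Constraint 1 (Z != U) on D(Z)={2,3,4,6,7,8} D(U)={3,5,6,7}: no change
Constraint 2 (U + Y = W) on D(U)={3,5,6,7} D(Y)={2,3,4,5,6} D(W)={2,3,5,6,7,8}: U {3,5,6,7}->{3,5,6}; Y {2,3,4,5,6}->{2,3,4,5}; W {2,3,5,6,7,8}->{5,6,7,8}
So after constraint 2: D(Y) = {2,3,4,5}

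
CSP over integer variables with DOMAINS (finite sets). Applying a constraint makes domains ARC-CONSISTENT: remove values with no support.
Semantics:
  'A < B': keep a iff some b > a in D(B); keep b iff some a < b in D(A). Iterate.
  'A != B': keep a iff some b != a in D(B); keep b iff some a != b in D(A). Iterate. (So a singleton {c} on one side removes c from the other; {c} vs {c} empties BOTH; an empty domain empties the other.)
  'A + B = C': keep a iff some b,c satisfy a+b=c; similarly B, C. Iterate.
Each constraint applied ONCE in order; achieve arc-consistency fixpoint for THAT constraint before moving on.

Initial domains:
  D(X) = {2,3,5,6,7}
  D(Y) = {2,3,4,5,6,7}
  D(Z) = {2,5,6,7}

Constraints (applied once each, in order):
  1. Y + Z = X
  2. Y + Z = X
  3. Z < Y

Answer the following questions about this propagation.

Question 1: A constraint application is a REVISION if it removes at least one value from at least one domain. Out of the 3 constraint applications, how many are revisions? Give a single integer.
Constraint 1 (Y + Z = X) on D(Y)={2,3,4,5,6,7} D(Z)={2,5,6,7} D(X)={2,3,5,6,7}: Y {2,3,4,5,6,7}->{2,3,4,5}; Z {2,5,6,7}->{2,5}; X {2,3,5,6,7}->{5,6,7} => REVISION
Constraint 2 (Y + Z = X) on D(Y)={2,3,4,5} D(Z)={2,5} D(X)={5,6,7}: no change => not a revision
Constraint 3 (Z < Y) on D(Z)={2,5} D(Y)={2,3,4,5}: Z {2,5}->{2}; Y {2,3,4,5}->{3,4,5} => REVISION
Total revisions = 2

Answer: 2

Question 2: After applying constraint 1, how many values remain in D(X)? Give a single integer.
Constraint 1 (Y + Z = X) on D(Y)={2,3,4,5,6,7} D(Z)={2,5,6,7} D(X)={2,3,5,6,7}: Y {2,3,4,5,6,7}->{2,3,4,5}; Z {2,5,6,7}->{2,5}; X {2,3,5,6,7}->{5,6,7}
So after constraint 1: D(X)={5,6,7}, size = 3

Answer: 3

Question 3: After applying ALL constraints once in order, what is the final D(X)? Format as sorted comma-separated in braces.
Constraint 1 (Y + Z = X) on D(Y)={2,3,4,5,6,7} D(Z)={2,5,6,7} D(X)={2,3,5,6,7}: Y {2,3,4,5,6,7}->{2,3,4,5}; Z {2,5,6,7}->{2,5}; X {2,3,5,6,7}->{5,6,7}
Constraint 2 (Y + Z = X) on D(Y)={2,3,4,5} D(Z)={2,5} D(X)={5,6,7}: no change
Constraint 3 (Z < Y) on D(Z)={2,5} D(Y)={2,3,4,5}: Z {2,5}->{2}; Y {2,3,4,5}->{3,4,5}
So after all 3 constraints: D(X) = {5,6,7}

Answer: {5,6,7}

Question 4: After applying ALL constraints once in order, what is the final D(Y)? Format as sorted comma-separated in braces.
Answer: {3,4,5}

Derivation:
Constraint 1 (Y + Z = X) on D(Y)={2,3,4,5,6,7} D(Z)={2,5,6,7} D(X)={2,3,5,6,7}: Y {2,3,4,5,6,7}->{2,3,4,5}; Z {2,5,6,7}->{2,5}; X {2,3,5,6,7}->{5,6,7}
Constraint 2 (Y + Z = X) on D(Y)={2,3,4,5} D(Z)={2,5} D(X)={5,6,7}: no change
Constraint 3 (Z < Y) on D(Z)={2,5} D(Y)={2,3,4,5}: Z {2,5}->{2}; Y {2,3,4,5}->{3,4,5}
So after all 3 constraints: D(Y) = {3,4,5}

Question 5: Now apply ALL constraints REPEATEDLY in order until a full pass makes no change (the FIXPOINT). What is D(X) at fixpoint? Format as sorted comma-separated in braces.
pass 0 (initial): D(X)={2,3,5,6,7}
pass 1: X {2,3,5,6,7}->{5,6,7}; Y {2,3,4,5,6,7}->{3,4,5}; Z {2,5,6,7}->{2}
pass 2: no change
Fixpoint after 2 passes: D(X) = {5,6,7}

Answer: {5,6,7}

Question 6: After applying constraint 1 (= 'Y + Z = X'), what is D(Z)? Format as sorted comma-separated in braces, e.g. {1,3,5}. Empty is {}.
Constraint 1 (Y + Z = X) on D(Y)={2,3,4,5,6,7} D(Z)={2,5,6,7} D(X)={2,3,5,6,7}: Y {2,3,4,5,6,7}->{2,3,4,5}; Z {2,5,6,7}->{2,5}; X {2,3,5,6,7}->{5,6,7}
So after constraint 1: D(Z) = {2,5}

Answer: {2,5}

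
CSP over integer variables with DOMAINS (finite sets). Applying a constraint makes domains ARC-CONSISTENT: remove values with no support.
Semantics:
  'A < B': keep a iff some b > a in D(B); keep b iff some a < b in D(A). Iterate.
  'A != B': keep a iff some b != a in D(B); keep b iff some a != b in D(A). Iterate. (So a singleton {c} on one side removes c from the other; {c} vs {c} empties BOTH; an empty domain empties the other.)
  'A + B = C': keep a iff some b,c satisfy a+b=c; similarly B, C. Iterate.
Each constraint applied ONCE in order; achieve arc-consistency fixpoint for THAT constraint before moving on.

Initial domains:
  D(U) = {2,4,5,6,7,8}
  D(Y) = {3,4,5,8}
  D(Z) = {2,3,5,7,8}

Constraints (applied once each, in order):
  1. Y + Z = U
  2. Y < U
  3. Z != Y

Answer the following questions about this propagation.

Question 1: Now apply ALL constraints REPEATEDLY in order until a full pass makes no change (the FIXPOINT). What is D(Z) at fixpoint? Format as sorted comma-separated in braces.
pass 0 (initial): D(Z)={2,3,5,7,8}
pass 1: U {2,4,5,6,7,8}->{5,6,7,8}; Y {3,4,5,8}->{3,4,5}; Z {2,3,5,7,8}->{2,3,5}
pass 2: no change
Fixpoint after 2 passes: D(Z) = {2,3,5}

Answer: {2,3,5}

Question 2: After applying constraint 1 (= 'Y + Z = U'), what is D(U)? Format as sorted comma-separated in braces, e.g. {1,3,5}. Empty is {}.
Constraint 1 (Y + Z = U) on D(Y)={3,4,5,8} D(Z)={2,3,5,7,8} D(U)={2,4,5,6,7,8}: Y {3,4,5,8}->{3,4,5}; Z {2,3,5,7,8}->{2,3,5}; U {2,4,5,6,7,8}->{5,6,7,8}
So after constraint 1: D(U) = {5,6,7,8}

Answer: {5,6,7,8}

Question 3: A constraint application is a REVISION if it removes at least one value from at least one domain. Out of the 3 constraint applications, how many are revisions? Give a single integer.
Answer: 1

Derivation:
Constraint 1 (Y + Z = U) on D(Y)={3,4,5,8} D(Z)={2,3,5,7,8} D(U)={2,4,5,6,7,8}: Y {3,4,5,8}->{3,4,5}; Z {2,3,5,7,8}->{2,3,5}; U {2,4,5,6,7,8}->{5,6,7,8} => REVISION
Constraint 2 (Y < U) on D(Y)={3,4,5} D(U)={5,6,7,8}: no change => not a revision
Constraint 3 (Z != Y) on D(Z)={2,3,5} D(Y)={3,4,5}: no change => not a revision
Total revisions = 1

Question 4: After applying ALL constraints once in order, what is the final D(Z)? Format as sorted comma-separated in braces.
Answer: {2,3,5}

Derivation:
Constraint 1 (Y + Z = U) on D(Y)={3,4,5,8} D(Z)={2,3,5,7,8} D(U)={2,4,5,6,7,8}: Y {3,4,5,8}->{3,4,5}; Z {2,3,5,7,8}->{2,3,5}; U {2,4,5,6,7,8}->{5,6,7,8}
Constraint 2 (Y < U) on D(Y)={3,4,5} D(U)={5,6,7,8}: no change
Constraint 3 (Z != Y) on D(Z)={2,3,5} D(Y)={3,4,5}: no change
So after all 3 constraints: D(Z) = {2,3,5}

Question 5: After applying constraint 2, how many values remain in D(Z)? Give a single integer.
Constraint 1 (Y + Z = U) on D(Y)={3,4,5,8} D(Z)={2,3,5,7,8} D(U)={2,4,5,6,7,8}: Y {3,4,5,8}->{3,4,5}; Z {2,3,5,7,8}->{2,3,5}; U {2,4,5,6,7,8}->{5,6,7,8}
Constraint 2 (Y < U) on D(Y)={3,4,5} D(U)={5,6,7,8}: no change
So after constraint 2: D(Z)={2,3,5}, size = 3

Answer: 3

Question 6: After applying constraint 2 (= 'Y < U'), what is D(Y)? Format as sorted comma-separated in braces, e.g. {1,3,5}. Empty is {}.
Answer: {3,4,5}

Derivation:
Constraint 1 (Y + Z = U) on D(Y)={3,4,5,8} D(Z)={2,3,5,7,8} D(U)={2,4,5,6,7,8}: Y {3,4,5,8}->{3,4,5}; Z {2,3,5,7,8}->{2,3,5}; U {2,4,5,6,7,8}->{5,6,7,8}
Constraint 2 (Y < U) on D(Y)={3,4,5} D(U)={5,6,7,8}: no change
So after constraint 2: D(Y) = {3,4,5}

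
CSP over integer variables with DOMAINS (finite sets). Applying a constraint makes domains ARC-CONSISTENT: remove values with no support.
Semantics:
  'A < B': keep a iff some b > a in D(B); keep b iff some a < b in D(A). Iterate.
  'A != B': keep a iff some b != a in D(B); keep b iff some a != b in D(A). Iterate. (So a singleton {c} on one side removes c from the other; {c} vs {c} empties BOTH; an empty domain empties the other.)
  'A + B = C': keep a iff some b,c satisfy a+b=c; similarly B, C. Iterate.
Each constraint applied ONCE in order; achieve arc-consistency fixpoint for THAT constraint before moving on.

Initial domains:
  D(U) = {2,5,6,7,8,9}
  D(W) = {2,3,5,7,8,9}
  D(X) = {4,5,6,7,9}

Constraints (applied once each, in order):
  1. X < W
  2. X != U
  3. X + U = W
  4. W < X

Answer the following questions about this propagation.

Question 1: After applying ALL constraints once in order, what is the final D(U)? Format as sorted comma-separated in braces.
Answer: {2,5}

Derivation:
Constraint 1 (X < W) on D(X)={4,5,6,7,9} D(W)={2,3,5,7,8,9}: X {4,5,6,7,9}->{4,5,6,7}; W {2,3,5,7,8,9}->{5,7,8,9}
Constraint 2 (X != U) on D(X)={4,5,6,7} D(U)={2,5,6,7,8,9}: no change
Constraint 3 (X + U = W) on D(X)={4,5,6,7} D(U)={2,5,6,7,8,9} D(W)={5,7,8,9}: U {2,5,6,7,8,9}->{2,5}; W {5,7,8,9}->{7,8,9}
Constraint 4 (W < X) on D(W)={7,8,9} D(X)={4,5,6,7}: W {7,8,9}->{}; X {4,5,6,7}->{}
So after all 4 constraints: D(U) = {2,5}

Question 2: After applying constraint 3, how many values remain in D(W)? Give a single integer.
Answer: 3

Derivation:
Constraint 1 (X < W) on D(X)={4,5,6,7,9} D(W)={2,3,5,7,8,9}: X {4,5,6,7,9}->{4,5,6,7}; W {2,3,5,7,8,9}->{5,7,8,9}
Constraint 2 (X != U) on D(X)={4,5,6,7} D(U)={2,5,6,7,8,9}: no change
Constraint 3 (X + U = W) on D(X)={4,5,6,7} D(U)={2,5,6,7,8,9} D(W)={5,7,8,9}: U {2,5,6,7,8,9}->{2,5}; W {5,7,8,9}->{7,8,9}
So after constraint 3: D(W)={7,8,9}, size = 3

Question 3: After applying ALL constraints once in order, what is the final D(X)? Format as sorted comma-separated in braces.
Constraint 1 (X < W) on D(X)={4,5,6,7,9} D(W)={2,3,5,7,8,9}: X {4,5,6,7,9}->{4,5,6,7}; W {2,3,5,7,8,9}->{5,7,8,9}
Constraint 2 (X != U) on D(X)={4,5,6,7} D(U)={2,5,6,7,8,9}: no change
Constraint 3 (X + U = W) on D(X)={4,5,6,7} D(U)={2,5,6,7,8,9} D(W)={5,7,8,9}: U {2,5,6,7,8,9}->{2,5}; W {5,7,8,9}->{7,8,9}
Constraint 4 (W < X) on D(W)={7,8,9} D(X)={4,5,6,7}: W {7,8,9}->{}; X {4,5,6,7}->{}
So after all 4 constraints: D(X) = {}

Answer: {}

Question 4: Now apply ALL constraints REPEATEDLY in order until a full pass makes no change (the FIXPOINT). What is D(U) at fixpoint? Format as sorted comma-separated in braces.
Answer: {}

Derivation:
pass 0 (initial): D(U)={2,5,6,7,8,9}
pass 1: U {2,5,6,7,8,9}->{2,5}; W {2,3,5,7,8,9}->{}; X {4,5,6,7,9}->{}
pass 2: U {2,5}->{}
pass 3: no change
Fixpoint after 3 passes: D(U) = {}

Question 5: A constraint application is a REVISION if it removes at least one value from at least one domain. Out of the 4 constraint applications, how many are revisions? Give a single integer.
Constraint 1 (X < W) on D(X)={4,5,6,7,9} D(W)={2,3,5,7,8,9}: X {4,5,6,7,9}->{4,5,6,7}; W {2,3,5,7,8,9}->{5,7,8,9} => REVISION
Constraint 2 (X != U) on D(X)={4,5,6,7} D(U)={2,5,6,7,8,9}: no change => not a revision
Constraint 3 (X + U = W) on D(X)={4,5,6,7} D(U)={2,5,6,7,8,9} D(W)={5,7,8,9}: U {2,5,6,7,8,9}->{2,5}; W {5,7,8,9}->{7,8,9} => REVISION
Constraint 4 (W < X) on D(W)={7,8,9} D(X)={4,5,6,7}: W {7,8,9}->{}; X {4,5,6,7}->{} => REVISION
Total revisions = 3

Answer: 3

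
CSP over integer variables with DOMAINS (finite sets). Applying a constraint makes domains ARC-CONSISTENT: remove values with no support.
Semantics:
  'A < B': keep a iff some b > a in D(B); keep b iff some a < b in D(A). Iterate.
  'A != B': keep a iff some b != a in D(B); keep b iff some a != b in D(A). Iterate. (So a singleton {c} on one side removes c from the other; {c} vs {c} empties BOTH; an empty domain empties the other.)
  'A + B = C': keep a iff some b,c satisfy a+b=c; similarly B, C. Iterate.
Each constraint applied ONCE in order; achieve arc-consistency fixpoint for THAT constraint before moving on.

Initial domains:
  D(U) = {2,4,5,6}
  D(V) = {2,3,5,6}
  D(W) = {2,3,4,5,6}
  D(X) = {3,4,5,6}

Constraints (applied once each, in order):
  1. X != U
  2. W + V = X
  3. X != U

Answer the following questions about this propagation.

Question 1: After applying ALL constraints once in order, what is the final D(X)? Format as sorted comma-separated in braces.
Answer: {4,5,6}

Derivation:
Constraint 1 (X != U) on D(X)={3,4,5,6} D(U)={2,4,5,6}: no change
Constraint 2 (W + V = X) on D(W)={2,3,4,5,6} D(V)={2,3,5,6} D(X)={3,4,5,6}: W {2,3,4,5,6}->{2,3,4}; V {2,3,5,6}->{2,3}; X {3,4,5,6}->{4,5,6}
Constraint 3 (X != U) on D(X)={4,5,6} D(U)={2,4,5,6}: no change
So after all 3 constraints: D(X) = {4,5,6}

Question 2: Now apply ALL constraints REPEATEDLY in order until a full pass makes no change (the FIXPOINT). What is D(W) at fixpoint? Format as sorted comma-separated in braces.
pass 0 (initial): D(W)={2,3,4,5,6}
pass 1: V {2,3,5,6}->{2,3}; W {2,3,4,5,6}->{2,3,4}; X {3,4,5,6}->{4,5,6}
pass 2: no change
Fixpoint after 2 passes: D(W) = {2,3,4}

Answer: {2,3,4}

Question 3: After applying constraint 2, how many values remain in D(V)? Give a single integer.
Constraint 1 (X != U) on D(X)={3,4,5,6} D(U)={2,4,5,6}: no change
Constraint 2 (W + V = X) on D(W)={2,3,4,5,6} D(V)={2,3,5,6} D(X)={3,4,5,6}: W {2,3,4,5,6}->{2,3,4}; V {2,3,5,6}->{2,3}; X {3,4,5,6}->{4,5,6}
So after constraint 2: D(V)={2,3}, size = 2

Answer: 2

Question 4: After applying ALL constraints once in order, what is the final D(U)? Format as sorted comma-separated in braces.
Constraint 1 (X != U) on D(X)={3,4,5,6} D(U)={2,4,5,6}: no change
Constraint 2 (W + V = X) on D(W)={2,3,4,5,6} D(V)={2,3,5,6} D(X)={3,4,5,6}: W {2,3,4,5,6}->{2,3,4}; V {2,3,5,6}->{2,3}; X {3,4,5,6}->{4,5,6}
Constraint 3 (X != U) on D(X)={4,5,6} D(U)={2,4,5,6}: no change
So after all 3 constraints: D(U) = {2,4,5,6}

Answer: {2,4,5,6}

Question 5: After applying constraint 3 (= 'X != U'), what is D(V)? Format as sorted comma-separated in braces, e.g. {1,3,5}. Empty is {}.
Constraint 1 (X != U) on D(X)={3,4,5,6} D(U)={2,4,5,6}: no change
Constraint 2 (W + V = X) on D(W)={2,3,4,5,6} D(V)={2,3,5,6} D(X)={3,4,5,6}: W {2,3,4,5,6}->{2,3,4}; V {2,3,5,6}->{2,3}; X {3,4,5,6}->{4,5,6}
Constraint 3 (X != U) on D(X)={4,5,6} D(U)={2,4,5,6}: no change
So after constraint 3: D(V) = {2,3}

Answer: {2,3}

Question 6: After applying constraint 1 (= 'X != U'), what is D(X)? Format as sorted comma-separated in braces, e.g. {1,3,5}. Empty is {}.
Constraint 1 (X != U) on D(X)={3,4,5,6} D(U)={2,4,5,6}: no change
So after constraint 1: D(X) = {3,4,5,6}

Answer: {3,4,5,6}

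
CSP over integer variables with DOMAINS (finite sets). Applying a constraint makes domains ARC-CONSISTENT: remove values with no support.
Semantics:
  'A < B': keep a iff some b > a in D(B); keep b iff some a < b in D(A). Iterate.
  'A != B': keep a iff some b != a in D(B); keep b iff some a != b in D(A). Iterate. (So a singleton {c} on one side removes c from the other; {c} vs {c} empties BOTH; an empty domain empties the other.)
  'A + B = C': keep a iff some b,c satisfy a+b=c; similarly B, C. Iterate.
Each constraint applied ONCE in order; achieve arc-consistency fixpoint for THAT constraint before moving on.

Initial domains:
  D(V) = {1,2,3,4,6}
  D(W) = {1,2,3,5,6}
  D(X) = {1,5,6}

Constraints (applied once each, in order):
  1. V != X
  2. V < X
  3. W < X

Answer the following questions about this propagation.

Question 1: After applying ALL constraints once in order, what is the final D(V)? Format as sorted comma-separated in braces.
Constraint 1 (V != X) on D(V)={1,2,3,4,6} D(X)={1,5,6}: no change
Constraint 2 (V < X) on D(V)={1,2,3,4,6} D(X)={1,5,6}: V {1,2,3,4,6}->{1,2,3,4}; X {1,5,6}->{5,6}
Constraint 3 (W < X) on D(W)={1,2,3,5,6} D(X)={5,6}: W {1,2,3,5,6}->{1,2,3,5}
So after all 3 constraints: D(V) = {1,2,3,4}

Answer: {1,2,3,4}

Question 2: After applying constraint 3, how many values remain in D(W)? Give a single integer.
Answer: 4

Derivation:
Constraint 1 (V != X) on D(V)={1,2,3,4,6} D(X)={1,5,6}: no change
Constraint 2 (V < X) on D(V)={1,2,3,4,6} D(X)={1,5,6}: V {1,2,3,4,6}->{1,2,3,4}; X {1,5,6}->{5,6}
Constraint 3 (W < X) on D(W)={1,2,3,5,6} D(X)={5,6}: W {1,2,3,5,6}->{1,2,3,5}
So after constraint 3: D(W)={1,2,3,5}, size = 4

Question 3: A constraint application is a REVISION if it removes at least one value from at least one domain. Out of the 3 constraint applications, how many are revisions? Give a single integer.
Answer: 2

Derivation:
Constraint 1 (V != X) on D(V)={1,2,3,4,6} D(X)={1,5,6}: no change => not a revision
Constraint 2 (V < X) on D(V)={1,2,3,4,6} D(X)={1,5,6}: V {1,2,3,4,6}->{1,2,3,4}; X {1,5,6}->{5,6} => REVISION
Constraint 3 (W < X) on D(W)={1,2,3,5,6} D(X)={5,6}: W {1,2,3,5,6}->{1,2,3,5} => REVISION
Total revisions = 2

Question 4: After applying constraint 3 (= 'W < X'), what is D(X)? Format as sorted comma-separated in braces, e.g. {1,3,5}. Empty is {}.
Answer: {5,6}

Derivation:
Constraint 1 (V != X) on D(V)={1,2,3,4,6} D(X)={1,5,6}: no change
Constraint 2 (V < X) on D(V)={1,2,3,4,6} D(X)={1,5,6}: V {1,2,3,4,6}->{1,2,3,4}; X {1,5,6}->{5,6}
Constraint 3 (W < X) on D(W)={1,2,3,5,6} D(X)={5,6}: W {1,2,3,5,6}->{1,2,3,5}
So after constraint 3: D(X) = {5,6}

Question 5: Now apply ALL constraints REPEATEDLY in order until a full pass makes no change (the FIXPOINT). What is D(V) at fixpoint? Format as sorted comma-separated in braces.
pass 0 (initial): D(V)={1,2,3,4,6}
pass 1: V {1,2,3,4,6}->{1,2,3,4}; W {1,2,3,5,6}->{1,2,3,5}; X {1,5,6}->{5,6}
pass 2: no change
Fixpoint after 2 passes: D(V) = {1,2,3,4}

Answer: {1,2,3,4}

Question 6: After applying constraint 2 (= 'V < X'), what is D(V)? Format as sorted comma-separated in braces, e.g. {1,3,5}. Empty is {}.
Constraint 1 (V != X) on D(V)={1,2,3,4,6} D(X)={1,5,6}: no change
Constraint 2 (V < X) on D(V)={1,2,3,4,6} D(X)={1,5,6}: V {1,2,3,4,6}->{1,2,3,4}; X {1,5,6}->{5,6}
So after constraint 2: D(V) = {1,2,3,4}

Answer: {1,2,3,4}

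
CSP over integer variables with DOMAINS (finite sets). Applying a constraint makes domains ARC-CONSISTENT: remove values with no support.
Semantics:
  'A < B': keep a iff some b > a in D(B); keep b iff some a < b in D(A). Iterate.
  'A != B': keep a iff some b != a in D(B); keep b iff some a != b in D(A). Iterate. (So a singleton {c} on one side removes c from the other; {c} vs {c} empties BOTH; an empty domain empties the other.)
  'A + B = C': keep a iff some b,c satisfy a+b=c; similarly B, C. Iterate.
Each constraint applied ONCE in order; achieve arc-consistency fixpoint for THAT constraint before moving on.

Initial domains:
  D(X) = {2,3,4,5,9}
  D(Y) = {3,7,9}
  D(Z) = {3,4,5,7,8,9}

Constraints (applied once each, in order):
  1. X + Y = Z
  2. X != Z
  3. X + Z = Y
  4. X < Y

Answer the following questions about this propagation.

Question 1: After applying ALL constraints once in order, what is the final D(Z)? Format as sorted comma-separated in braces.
Answer: {5}

Derivation:
Constraint 1 (X + Y = Z) on D(X)={2,3,4,5,9} D(Y)={3,7,9} D(Z)={3,4,5,7,8,9}: X {2,3,4,5,9}->{2,4,5}; Y {3,7,9}->{3,7}; Z {3,4,5,7,8,9}->{5,7,8,9}
Constraint 2 (X != Z) on D(X)={2,4,5} D(Z)={5,7,8,9}: no change
Constraint 3 (X + Z = Y) on D(X)={2,4,5} D(Z)={5,7,8,9} D(Y)={3,7}: X {2,4,5}->{2}; Z {5,7,8,9}->{5}; Y {3,7}->{7}
Constraint 4 (X < Y) on D(X)={2} D(Y)={7}: no change
So after all 4 constraints: D(Z) = {5}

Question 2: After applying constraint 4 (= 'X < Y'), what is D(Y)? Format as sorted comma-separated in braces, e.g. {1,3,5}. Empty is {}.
Answer: {7}

Derivation:
Constraint 1 (X + Y = Z) on D(X)={2,3,4,5,9} D(Y)={3,7,9} D(Z)={3,4,5,7,8,9}: X {2,3,4,5,9}->{2,4,5}; Y {3,7,9}->{3,7}; Z {3,4,5,7,8,9}->{5,7,8,9}
Constraint 2 (X != Z) on D(X)={2,4,5} D(Z)={5,7,8,9}: no change
Constraint 3 (X + Z = Y) on D(X)={2,4,5} D(Z)={5,7,8,9} D(Y)={3,7}: X {2,4,5}->{2}; Z {5,7,8,9}->{5}; Y {3,7}->{7}
Constraint 4 (X < Y) on D(X)={2} D(Y)={7}: no change
So after constraint 4: D(Y) = {7}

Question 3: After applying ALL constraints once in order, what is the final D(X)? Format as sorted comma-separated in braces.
Constraint 1 (X + Y = Z) on D(X)={2,3,4,5,9} D(Y)={3,7,9} D(Z)={3,4,5,7,8,9}: X {2,3,4,5,9}->{2,4,5}; Y {3,7,9}->{3,7}; Z {3,4,5,7,8,9}->{5,7,8,9}
Constraint 2 (X != Z) on D(X)={2,4,5} D(Z)={5,7,8,9}: no change
Constraint 3 (X + Z = Y) on D(X)={2,4,5} D(Z)={5,7,8,9} D(Y)={3,7}: X {2,4,5}->{2}; Z {5,7,8,9}->{5}; Y {3,7}->{7}
Constraint 4 (X < Y) on D(X)={2} D(Y)={7}: no change
So after all 4 constraints: D(X) = {2}

Answer: {2}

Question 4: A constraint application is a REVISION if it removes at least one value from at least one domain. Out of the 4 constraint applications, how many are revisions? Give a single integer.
Constraint 1 (X + Y = Z) on D(X)={2,3,4,5,9} D(Y)={3,7,9} D(Z)={3,4,5,7,8,9}: X {2,3,4,5,9}->{2,4,5}; Y {3,7,9}->{3,7}; Z {3,4,5,7,8,9}->{5,7,8,9} => REVISION
Constraint 2 (X != Z) on D(X)={2,4,5} D(Z)={5,7,8,9}: no change => not a revision
Constraint 3 (X + Z = Y) on D(X)={2,4,5} D(Z)={5,7,8,9} D(Y)={3,7}: X {2,4,5}->{2}; Z {5,7,8,9}->{5}; Y {3,7}->{7} => REVISION
Constraint 4 (X < Y) on D(X)={2} D(Y)={7}: no change => not a revision
Total revisions = 2

Answer: 2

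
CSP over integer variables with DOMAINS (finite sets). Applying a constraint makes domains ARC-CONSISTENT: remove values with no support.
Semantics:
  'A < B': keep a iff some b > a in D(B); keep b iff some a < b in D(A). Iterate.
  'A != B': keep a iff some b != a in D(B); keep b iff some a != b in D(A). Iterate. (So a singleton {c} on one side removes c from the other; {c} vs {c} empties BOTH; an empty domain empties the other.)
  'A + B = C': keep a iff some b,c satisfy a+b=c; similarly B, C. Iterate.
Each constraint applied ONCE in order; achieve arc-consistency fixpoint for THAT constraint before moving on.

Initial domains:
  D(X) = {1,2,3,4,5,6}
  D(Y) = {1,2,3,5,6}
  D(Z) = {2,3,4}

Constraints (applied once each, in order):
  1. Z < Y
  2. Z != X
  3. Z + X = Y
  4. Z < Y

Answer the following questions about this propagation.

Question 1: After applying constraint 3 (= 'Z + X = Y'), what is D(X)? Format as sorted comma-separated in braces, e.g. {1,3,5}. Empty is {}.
Answer: {1,2,3,4}

Derivation:
Constraint 1 (Z < Y) on D(Z)={2,3,4} D(Y)={1,2,3,5,6}: Y {1,2,3,5,6}->{3,5,6}
Constraint 2 (Z != X) on D(Z)={2,3,4} D(X)={1,2,3,4,5,6}: no change
Constraint 3 (Z + X = Y) on D(Z)={2,3,4} D(X)={1,2,3,4,5,6} D(Y)={3,5,6}: X {1,2,3,4,5,6}->{1,2,3,4}
So after constraint 3: D(X) = {1,2,3,4}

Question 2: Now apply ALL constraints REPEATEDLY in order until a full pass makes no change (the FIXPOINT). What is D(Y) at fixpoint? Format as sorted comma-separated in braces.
Answer: {3,5,6}

Derivation:
pass 0 (initial): D(Y)={1,2,3,5,6}
pass 1: X {1,2,3,4,5,6}->{1,2,3,4}; Y {1,2,3,5,6}->{3,5,6}
pass 2: no change
Fixpoint after 2 passes: D(Y) = {3,5,6}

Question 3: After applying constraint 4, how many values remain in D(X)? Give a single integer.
Constraint 1 (Z < Y) on D(Z)={2,3,4} D(Y)={1,2,3,5,6}: Y {1,2,3,5,6}->{3,5,6}
Constraint 2 (Z != X) on D(Z)={2,3,4} D(X)={1,2,3,4,5,6}: no change
Constraint 3 (Z + X = Y) on D(Z)={2,3,4} D(X)={1,2,3,4,5,6} D(Y)={3,5,6}: X {1,2,3,4,5,6}->{1,2,3,4}
Constraint 4 (Z < Y) on D(Z)={2,3,4} D(Y)={3,5,6}: no change
So after constraint 4: D(X)={1,2,3,4}, size = 4

Answer: 4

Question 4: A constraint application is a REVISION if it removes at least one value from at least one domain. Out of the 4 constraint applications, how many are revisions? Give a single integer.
Answer: 2

Derivation:
Constraint 1 (Z < Y) on D(Z)={2,3,4} D(Y)={1,2,3,5,6}: Y {1,2,3,5,6}->{3,5,6} => REVISION
Constraint 2 (Z != X) on D(Z)={2,3,4} D(X)={1,2,3,4,5,6}: no change => not a revision
Constraint 3 (Z + X = Y) on D(Z)={2,3,4} D(X)={1,2,3,4,5,6} D(Y)={3,5,6}: X {1,2,3,4,5,6}->{1,2,3,4} => REVISION
Constraint 4 (Z < Y) on D(Z)={2,3,4} D(Y)={3,5,6}: no change => not a revision
Total revisions = 2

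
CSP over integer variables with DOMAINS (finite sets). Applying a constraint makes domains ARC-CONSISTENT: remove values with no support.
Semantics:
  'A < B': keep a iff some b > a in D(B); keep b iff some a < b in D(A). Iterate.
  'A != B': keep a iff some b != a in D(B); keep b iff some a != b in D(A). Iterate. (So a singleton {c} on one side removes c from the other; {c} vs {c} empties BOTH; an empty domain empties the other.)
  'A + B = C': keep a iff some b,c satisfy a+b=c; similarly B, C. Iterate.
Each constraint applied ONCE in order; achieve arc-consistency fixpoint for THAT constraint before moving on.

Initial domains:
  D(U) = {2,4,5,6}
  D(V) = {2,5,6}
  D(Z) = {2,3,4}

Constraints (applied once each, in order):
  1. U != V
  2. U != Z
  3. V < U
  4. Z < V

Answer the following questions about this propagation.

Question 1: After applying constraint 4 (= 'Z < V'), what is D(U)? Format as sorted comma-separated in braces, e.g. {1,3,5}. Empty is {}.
Answer: {4,5,6}

Derivation:
Constraint 1 (U != V) on D(U)={2,4,5,6} D(V)={2,5,6}: no change
Constraint 2 (U != Z) on D(U)={2,4,5,6} D(Z)={2,3,4}: no change
Constraint 3 (V < U) on D(V)={2,5,6} D(U)={2,4,5,6}: V {2,5,6}->{2,5}; U {2,4,5,6}->{4,5,6}
Constraint 4 (Z < V) on D(Z)={2,3,4} D(V)={2,5}: V {2,5}->{5}
So after constraint 4: D(U) = {4,5,6}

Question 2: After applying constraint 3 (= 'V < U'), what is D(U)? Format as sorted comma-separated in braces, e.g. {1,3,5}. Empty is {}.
Constraint 1 (U != V) on D(U)={2,4,5,6} D(V)={2,5,6}: no change
Constraint 2 (U != Z) on D(U)={2,4,5,6} D(Z)={2,3,4}: no change
Constraint 3 (V < U) on D(V)={2,5,6} D(U)={2,4,5,6}: V {2,5,6}->{2,5}; U {2,4,5,6}->{4,5,6}
So after constraint 3: D(U) = {4,5,6}

Answer: {4,5,6}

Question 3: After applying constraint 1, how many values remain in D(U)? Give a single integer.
Answer: 4

Derivation:
Constraint 1 (U != V) on D(U)={2,4,5,6} D(V)={2,5,6}: no change
So after constraint 1: D(U)={2,4,5,6}, size = 4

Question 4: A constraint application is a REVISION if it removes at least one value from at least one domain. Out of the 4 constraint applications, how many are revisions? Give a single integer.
Answer: 2

Derivation:
Constraint 1 (U != V) on D(U)={2,4,5,6} D(V)={2,5,6}: no change => not a revision
Constraint 2 (U != Z) on D(U)={2,4,5,6} D(Z)={2,3,4}: no change => not a revision
Constraint 3 (V < U) on D(V)={2,5,6} D(U)={2,4,5,6}: V {2,5,6}->{2,5}; U {2,4,5,6}->{4,5,6} => REVISION
Constraint 4 (Z < V) on D(Z)={2,3,4} D(V)={2,5}: V {2,5}->{5} => REVISION
Total revisions = 2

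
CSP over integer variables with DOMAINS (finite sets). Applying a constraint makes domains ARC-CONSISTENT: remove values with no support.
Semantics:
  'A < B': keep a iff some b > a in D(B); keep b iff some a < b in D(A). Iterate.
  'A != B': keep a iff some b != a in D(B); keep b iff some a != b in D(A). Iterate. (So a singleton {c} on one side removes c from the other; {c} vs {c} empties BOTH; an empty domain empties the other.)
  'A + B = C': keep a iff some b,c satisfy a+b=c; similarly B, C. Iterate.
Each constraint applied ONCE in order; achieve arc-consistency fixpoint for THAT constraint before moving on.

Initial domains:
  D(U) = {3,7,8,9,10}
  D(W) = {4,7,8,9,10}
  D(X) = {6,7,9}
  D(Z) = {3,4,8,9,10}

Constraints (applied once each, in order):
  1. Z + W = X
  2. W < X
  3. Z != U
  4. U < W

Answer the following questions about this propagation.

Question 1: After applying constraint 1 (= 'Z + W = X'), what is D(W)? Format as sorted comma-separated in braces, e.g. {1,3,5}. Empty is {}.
Constraint 1 (Z + W = X) on D(Z)={3,4,8,9,10} D(W)={4,7,8,9,10} D(X)={6,7,9}: Z {3,4,8,9,10}->{3}; W {4,7,8,9,10}->{4}; X {6,7,9}->{7}
So after constraint 1: D(W) = {4}

Answer: {4}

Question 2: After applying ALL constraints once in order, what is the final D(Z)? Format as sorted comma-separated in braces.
Constraint 1 (Z + W = X) on D(Z)={3,4,8,9,10} D(W)={4,7,8,9,10} D(X)={6,7,9}: Z {3,4,8,9,10}->{3}; W {4,7,8,9,10}->{4}; X {6,7,9}->{7}
Constraint 2 (W < X) on D(W)={4} D(X)={7}: no change
Constraint 3 (Z != U) on D(Z)={3} D(U)={3,7,8,9,10}: U {3,7,8,9,10}->{7,8,9,10}
Constraint 4 (U < W) on D(U)={7,8,9,10} D(W)={4}: U {7,8,9,10}->{}; W {4}->{}
So after all 4 constraints: D(Z) = {3}

Answer: {3}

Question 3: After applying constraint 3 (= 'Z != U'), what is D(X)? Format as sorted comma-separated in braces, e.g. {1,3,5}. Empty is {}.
Constraint 1 (Z + W = X) on D(Z)={3,4,8,9,10} D(W)={4,7,8,9,10} D(X)={6,7,9}: Z {3,4,8,9,10}->{3}; W {4,7,8,9,10}->{4}; X {6,7,9}->{7}
Constraint 2 (W < X) on D(W)={4} D(X)={7}: no change
Constraint 3 (Z != U) on D(Z)={3} D(U)={3,7,8,9,10}: U {3,7,8,9,10}->{7,8,9,10}
So after constraint 3: D(X) = {7}

Answer: {7}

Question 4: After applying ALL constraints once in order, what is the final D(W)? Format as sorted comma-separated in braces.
Answer: {}

Derivation:
Constraint 1 (Z + W = X) on D(Z)={3,4,8,9,10} D(W)={4,7,8,9,10} D(X)={6,7,9}: Z {3,4,8,9,10}->{3}; W {4,7,8,9,10}->{4}; X {6,7,9}->{7}
Constraint 2 (W < X) on D(W)={4} D(X)={7}: no change
Constraint 3 (Z != U) on D(Z)={3} D(U)={3,7,8,9,10}: U {3,7,8,9,10}->{7,8,9,10}
Constraint 4 (U < W) on D(U)={7,8,9,10} D(W)={4}: U {7,8,9,10}->{}; W {4}->{}
So after all 4 constraints: D(W) = {}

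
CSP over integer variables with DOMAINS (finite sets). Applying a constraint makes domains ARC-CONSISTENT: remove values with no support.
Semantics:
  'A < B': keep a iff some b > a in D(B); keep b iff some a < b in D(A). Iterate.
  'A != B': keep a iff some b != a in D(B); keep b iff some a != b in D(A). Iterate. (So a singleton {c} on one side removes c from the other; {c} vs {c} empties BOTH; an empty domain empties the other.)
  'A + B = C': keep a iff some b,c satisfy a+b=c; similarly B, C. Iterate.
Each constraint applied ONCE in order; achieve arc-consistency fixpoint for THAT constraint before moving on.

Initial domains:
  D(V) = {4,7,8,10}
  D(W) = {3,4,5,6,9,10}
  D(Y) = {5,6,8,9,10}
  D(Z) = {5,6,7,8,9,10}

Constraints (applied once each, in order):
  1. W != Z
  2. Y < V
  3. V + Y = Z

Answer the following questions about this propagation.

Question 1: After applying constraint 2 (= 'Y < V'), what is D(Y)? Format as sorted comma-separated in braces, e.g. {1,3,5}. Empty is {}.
Answer: {5,6,8,9}

Derivation:
Constraint 1 (W != Z) on D(W)={3,4,5,6,9,10} D(Z)={5,6,7,8,9,10}: no change
Constraint 2 (Y < V) on D(Y)={5,6,8,9,10} D(V)={4,7,8,10}: Y {5,6,8,9,10}->{5,6,8,9}; V {4,7,8,10}->{7,8,10}
So after constraint 2: D(Y) = {5,6,8,9}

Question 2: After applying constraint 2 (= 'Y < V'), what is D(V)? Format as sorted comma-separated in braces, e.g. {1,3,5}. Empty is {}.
Answer: {7,8,10}

Derivation:
Constraint 1 (W != Z) on D(W)={3,4,5,6,9,10} D(Z)={5,6,7,8,9,10}: no change
Constraint 2 (Y < V) on D(Y)={5,6,8,9,10} D(V)={4,7,8,10}: Y {5,6,8,9,10}->{5,6,8,9}; V {4,7,8,10}->{7,8,10}
So after constraint 2: D(V) = {7,8,10}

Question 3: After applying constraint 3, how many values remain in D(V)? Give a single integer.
Constraint 1 (W != Z) on D(W)={3,4,5,6,9,10} D(Z)={5,6,7,8,9,10}: no change
Constraint 2 (Y < V) on D(Y)={5,6,8,9,10} D(V)={4,7,8,10}: Y {5,6,8,9,10}->{5,6,8,9}; V {4,7,8,10}->{7,8,10}
Constraint 3 (V + Y = Z) on D(V)={7,8,10} D(Y)={5,6,8,9} D(Z)={5,6,7,8,9,10}: V {7,8,10}->{}; Y {5,6,8,9}->{}; Z {5,6,7,8,9,10}->{}
So after constraint 3: D(V)={}, size = 0

Answer: 0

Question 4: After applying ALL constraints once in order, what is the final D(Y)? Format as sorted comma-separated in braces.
Constraint 1 (W != Z) on D(W)={3,4,5,6,9,10} D(Z)={5,6,7,8,9,10}: no change
Constraint 2 (Y < V) on D(Y)={5,6,8,9,10} D(V)={4,7,8,10}: Y {5,6,8,9,10}->{5,6,8,9}; V {4,7,8,10}->{7,8,10}
Constraint 3 (V + Y = Z) on D(V)={7,8,10} D(Y)={5,6,8,9} D(Z)={5,6,7,8,9,10}: V {7,8,10}->{}; Y {5,6,8,9}->{}; Z {5,6,7,8,9,10}->{}
So after all 3 constraints: D(Y) = {}

Answer: {}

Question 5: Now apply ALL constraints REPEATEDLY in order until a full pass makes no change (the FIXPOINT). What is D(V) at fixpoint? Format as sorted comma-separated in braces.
Answer: {}

Derivation:
pass 0 (initial): D(V)={4,7,8,10}
pass 1: V {4,7,8,10}->{}; Y {5,6,8,9,10}->{}; Z {5,6,7,8,9,10}->{}
pass 2: W {3,4,5,6,9,10}->{}
pass 3: no change
Fixpoint after 3 passes: D(V) = {}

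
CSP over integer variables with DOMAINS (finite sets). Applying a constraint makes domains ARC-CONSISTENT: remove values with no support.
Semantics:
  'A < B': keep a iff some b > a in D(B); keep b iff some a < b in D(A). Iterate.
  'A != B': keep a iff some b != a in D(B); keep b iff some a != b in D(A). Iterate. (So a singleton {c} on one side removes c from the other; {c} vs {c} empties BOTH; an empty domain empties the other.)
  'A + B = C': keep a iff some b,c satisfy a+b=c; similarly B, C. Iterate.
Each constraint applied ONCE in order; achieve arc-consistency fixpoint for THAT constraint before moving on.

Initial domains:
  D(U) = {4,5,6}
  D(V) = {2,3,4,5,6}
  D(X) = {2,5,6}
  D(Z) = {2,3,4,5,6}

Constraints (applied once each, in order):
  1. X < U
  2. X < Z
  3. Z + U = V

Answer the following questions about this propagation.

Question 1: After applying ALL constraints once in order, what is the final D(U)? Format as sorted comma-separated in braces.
Answer: {}

Derivation:
Constraint 1 (X < U) on D(X)={2,5,6} D(U)={4,5,6}: X {2,5,6}->{2,5}
Constraint 2 (X < Z) on D(X)={2,5} D(Z)={2,3,4,5,6}: Z {2,3,4,5,6}->{3,4,5,6}
Constraint 3 (Z + U = V) on D(Z)={3,4,5,6} D(U)={4,5,6} D(V)={2,3,4,5,6}: Z {3,4,5,6}->{}; U {4,5,6}->{}; V {2,3,4,5,6}->{}
So after all 3 constraints: D(U) = {}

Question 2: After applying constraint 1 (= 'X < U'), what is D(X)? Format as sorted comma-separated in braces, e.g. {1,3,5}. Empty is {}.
Answer: {2,5}

Derivation:
Constraint 1 (X < U) on D(X)={2,5,6} D(U)={4,5,6}: X {2,5,6}->{2,5}
So after constraint 1: D(X) = {2,5}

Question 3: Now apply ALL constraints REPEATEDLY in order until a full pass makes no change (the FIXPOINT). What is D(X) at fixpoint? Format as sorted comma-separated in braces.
pass 0 (initial): D(X)={2,5,6}
pass 1: U {4,5,6}->{}; V {2,3,4,5,6}->{}; X {2,5,6}->{2,5}; Z {2,3,4,5,6}->{}
pass 2: X {2,5}->{}
pass 3: no change
Fixpoint after 3 passes: D(X) = {}

Answer: {}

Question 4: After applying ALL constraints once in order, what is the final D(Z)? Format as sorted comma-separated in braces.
Constraint 1 (X < U) on D(X)={2,5,6} D(U)={4,5,6}: X {2,5,6}->{2,5}
Constraint 2 (X < Z) on D(X)={2,5} D(Z)={2,3,4,5,6}: Z {2,3,4,5,6}->{3,4,5,6}
Constraint 3 (Z + U = V) on D(Z)={3,4,5,6} D(U)={4,5,6} D(V)={2,3,4,5,6}: Z {3,4,5,6}->{}; U {4,5,6}->{}; V {2,3,4,5,6}->{}
So after all 3 constraints: D(Z) = {}

Answer: {}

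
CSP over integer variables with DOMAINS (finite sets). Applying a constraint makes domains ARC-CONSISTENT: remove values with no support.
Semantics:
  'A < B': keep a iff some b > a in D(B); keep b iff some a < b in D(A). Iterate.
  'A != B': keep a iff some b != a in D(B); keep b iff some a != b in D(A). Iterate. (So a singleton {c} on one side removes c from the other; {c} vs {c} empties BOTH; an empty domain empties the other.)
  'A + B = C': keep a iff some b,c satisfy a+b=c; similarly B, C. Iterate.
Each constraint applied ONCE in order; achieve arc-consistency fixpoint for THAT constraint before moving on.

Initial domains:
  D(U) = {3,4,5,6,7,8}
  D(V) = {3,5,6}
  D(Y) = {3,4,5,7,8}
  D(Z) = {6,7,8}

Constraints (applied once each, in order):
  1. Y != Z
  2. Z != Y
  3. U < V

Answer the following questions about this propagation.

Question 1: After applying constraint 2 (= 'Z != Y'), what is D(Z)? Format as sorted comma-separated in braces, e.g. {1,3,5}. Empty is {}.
Answer: {6,7,8}

Derivation:
Constraint 1 (Y != Z) on D(Y)={3,4,5,7,8} D(Z)={6,7,8}: no change
Constraint 2 (Z != Y) on D(Z)={6,7,8} D(Y)={3,4,5,7,8}: no change
So after constraint 2: D(Z) = {6,7,8}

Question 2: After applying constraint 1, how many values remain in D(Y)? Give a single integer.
Constraint 1 (Y != Z) on D(Y)={3,4,5,7,8} D(Z)={6,7,8}: no change
So after constraint 1: D(Y)={3,4,5,7,8}, size = 5

Answer: 5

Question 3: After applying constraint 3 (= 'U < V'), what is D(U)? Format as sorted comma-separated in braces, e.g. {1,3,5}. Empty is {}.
Answer: {3,4,5}

Derivation:
Constraint 1 (Y != Z) on D(Y)={3,4,5,7,8} D(Z)={6,7,8}: no change
Constraint 2 (Z != Y) on D(Z)={6,7,8} D(Y)={3,4,5,7,8}: no change
Constraint 3 (U < V) on D(U)={3,4,5,6,7,8} D(V)={3,5,6}: U {3,4,5,6,7,8}->{3,4,5}; V {3,5,6}->{5,6}
So after constraint 3: D(U) = {3,4,5}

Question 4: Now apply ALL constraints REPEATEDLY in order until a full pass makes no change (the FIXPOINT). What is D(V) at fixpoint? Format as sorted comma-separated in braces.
Answer: {5,6}

Derivation:
pass 0 (initial): D(V)={3,5,6}
pass 1: U {3,4,5,6,7,8}->{3,4,5}; V {3,5,6}->{5,6}
pass 2: no change
Fixpoint after 2 passes: D(V) = {5,6}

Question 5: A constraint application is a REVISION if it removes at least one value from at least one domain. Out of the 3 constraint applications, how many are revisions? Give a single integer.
Answer: 1

Derivation:
Constraint 1 (Y != Z) on D(Y)={3,4,5,7,8} D(Z)={6,7,8}: no change => not a revision
Constraint 2 (Z != Y) on D(Z)={6,7,8} D(Y)={3,4,5,7,8}: no change => not a revision
Constraint 3 (U < V) on D(U)={3,4,5,6,7,8} D(V)={3,5,6}: U {3,4,5,6,7,8}->{3,4,5}; V {3,5,6}->{5,6} => REVISION
Total revisions = 1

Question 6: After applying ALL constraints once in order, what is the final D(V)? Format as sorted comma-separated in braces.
Constraint 1 (Y != Z) on D(Y)={3,4,5,7,8} D(Z)={6,7,8}: no change
Constraint 2 (Z != Y) on D(Z)={6,7,8} D(Y)={3,4,5,7,8}: no change
Constraint 3 (U < V) on D(U)={3,4,5,6,7,8} D(V)={3,5,6}: U {3,4,5,6,7,8}->{3,4,5}; V {3,5,6}->{5,6}
So after all 3 constraints: D(V) = {5,6}

Answer: {5,6}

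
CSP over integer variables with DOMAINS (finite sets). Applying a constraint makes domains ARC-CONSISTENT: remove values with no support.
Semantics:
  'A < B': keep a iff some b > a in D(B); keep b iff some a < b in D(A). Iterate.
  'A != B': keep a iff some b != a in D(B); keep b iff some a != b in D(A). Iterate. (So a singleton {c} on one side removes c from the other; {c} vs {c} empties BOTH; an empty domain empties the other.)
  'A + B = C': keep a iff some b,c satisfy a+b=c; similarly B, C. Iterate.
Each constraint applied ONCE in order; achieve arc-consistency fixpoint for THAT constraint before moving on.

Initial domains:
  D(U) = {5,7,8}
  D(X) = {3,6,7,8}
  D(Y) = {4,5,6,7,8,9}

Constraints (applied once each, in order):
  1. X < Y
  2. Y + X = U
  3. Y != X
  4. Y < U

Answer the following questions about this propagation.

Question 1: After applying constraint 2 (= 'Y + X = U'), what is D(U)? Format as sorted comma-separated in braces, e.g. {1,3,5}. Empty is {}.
Constraint 1 (X < Y) on D(X)={3,6,7,8} D(Y)={4,5,6,7,8,9}: no change
Constraint 2 (Y + X = U) on D(Y)={4,5,6,7,8,9} D(X)={3,6,7,8} D(U)={5,7,8}: Y {4,5,6,7,8,9}->{4,5}; X {3,6,7,8}->{3}; U {5,7,8}->{7,8}
So after constraint 2: D(U) = {7,8}

Answer: {7,8}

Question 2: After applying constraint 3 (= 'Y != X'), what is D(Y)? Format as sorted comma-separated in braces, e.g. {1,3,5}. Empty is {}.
Answer: {4,5}

Derivation:
Constraint 1 (X < Y) on D(X)={3,6,7,8} D(Y)={4,5,6,7,8,9}: no change
Constraint 2 (Y + X = U) on D(Y)={4,5,6,7,8,9} D(X)={3,6,7,8} D(U)={5,7,8}: Y {4,5,6,7,8,9}->{4,5}; X {3,6,7,8}->{3}; U {5,7,8}->{7,8}
Constraint 3 (Y != X) on D(Y)={4,5} D(X)={3}: no change
So after constraint 3: D(Y) = {4,5}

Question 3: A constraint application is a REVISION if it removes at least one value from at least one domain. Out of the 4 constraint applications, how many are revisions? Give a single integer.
Constraint 1 (X < Y) on D(X)={3,6,7,8} D(Y)={4,5,6,7,8,9}: no change => not a revision
Constraint 2 (Y + X = U) on D(Y)={4,5,6,7,8,9} D(X)={3,6,7,8} D(U)={5,7,8}: Y {4,5,6,7,8,9}->{4,5}; X {3,6,7,8}->{3}; U {5,7,8}->{7,8} => REVISION
Constraint 3 (Y != X) on D(Y)={4,5} D(X)={3}: no change => not a revision
Constraint 4 (Y < U) on D(Y)={4,5} D(U)={7,8}: no change => not a revision
Total revisions = 1

Answer: 1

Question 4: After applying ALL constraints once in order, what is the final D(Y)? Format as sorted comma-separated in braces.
Constraint 1 (X < Y) on D(X)={3,6,7,8} D(Y)={4,5,6,7,8,9}: no change
Constraint 2 (Y + X = U) on D(Y)={4,5,6,7,8,9} D(X)={3,6,7,8} D(U)={5,7,8}: Y {4,5,6,7,8,9}->{4,5}; X {3,6,7,8}->{3}; U {5,7,8}->{7,8}
Constraint 3 (Y != X) on D(Y)={4,5} D(X)={3}: no change
Constraint 4 (Y < U) on D(Y)={4,5} D(U)={7,8}: no change
So after all 4 constraints: D(Y) = {4,5}

Answer: {4,5}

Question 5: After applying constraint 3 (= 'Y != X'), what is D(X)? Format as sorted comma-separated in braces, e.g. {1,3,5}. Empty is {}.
Answer: {3}

Derivation:
Constraint 1 (X < Y) on D(X)={3,6,7,8} D(Y)={4,5,6,7,8,9}: no change
Constraint 2 (Y + X = U) on D(Y)={4,5,6,7,8,9} D(X)={3,6,7,8} D(U)={5,7,8}: Y {4,5,6,7,8,9}->{4,5}; X {3,6,7,8}->{3}; U {5,7,8}->{7,8}
Constraint 3 (Y != X) on D(Y)={4,5} D(X)={3}: no change
So after constraint 3: D(X) = {3}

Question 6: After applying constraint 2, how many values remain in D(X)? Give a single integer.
Constraint 1 (X < Y) on D(X)={3,6,7,8} D(Y)={4,5,6,7,8,9}: no change
Constraint 2 (Y + X = U) on D(Y)={4,5,6,7,8,9} D(X)={3,6,7,8} D(U)={5,7,8}: Y {4,5,6,7,8,9}->{4,5}; X {3,6,7,8}->{3}; U {5,7,8}->{7,8}
So after constraint 2: D(X)={3}, size = 1

Answer: 1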